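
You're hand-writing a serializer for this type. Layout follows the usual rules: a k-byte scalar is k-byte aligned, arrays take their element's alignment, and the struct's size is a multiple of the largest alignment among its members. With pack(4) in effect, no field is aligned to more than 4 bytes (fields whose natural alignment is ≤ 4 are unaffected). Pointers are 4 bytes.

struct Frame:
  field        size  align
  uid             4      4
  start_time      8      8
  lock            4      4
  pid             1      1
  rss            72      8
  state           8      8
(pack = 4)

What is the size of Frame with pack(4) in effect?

0..4  uid  (4B, 4-aligned)
4..12  start_time  (8B, 4-aligned)
12..16  lock  (4B, 4-aligned)
16..17  pid  (1B, 1-aligned)
17..20  -- padding (3B)
20..92  rss  (72B, 4-aligned)
92..100  state  (8B, 4-aligned)
sizeof = 100, alignof = 4

100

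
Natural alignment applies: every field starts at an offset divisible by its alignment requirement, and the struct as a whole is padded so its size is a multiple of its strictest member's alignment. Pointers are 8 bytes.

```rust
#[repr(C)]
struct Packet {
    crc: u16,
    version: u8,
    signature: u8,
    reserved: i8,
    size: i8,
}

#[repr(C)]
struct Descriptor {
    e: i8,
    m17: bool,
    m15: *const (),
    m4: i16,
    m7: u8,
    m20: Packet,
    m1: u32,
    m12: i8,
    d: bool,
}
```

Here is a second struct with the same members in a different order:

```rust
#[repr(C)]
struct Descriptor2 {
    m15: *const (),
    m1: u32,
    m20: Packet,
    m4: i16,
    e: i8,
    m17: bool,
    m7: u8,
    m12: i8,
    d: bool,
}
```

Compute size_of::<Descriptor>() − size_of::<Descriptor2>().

8

Packet: 0..2  crc  (2B, 2-aligned); 2..3  version  (1B, 1-aligned); 3..4  signature  (1B, 1-aligned); 4..5  reserved  (1B, 1-aligned); 5..6  size  (1B, 1-aligned); sizeof = 6, alignof = 2
0..1  e  (1B, 1-aligned)
1..2  m17  (1B, 1-aligned)
2..8  -- padding (6B)
8..16  m15  (8B, 8-aligned)
16..18  m4  (2B, 2-aligned)
18..19  m7  (1B, 1-aligned)
19..20  -- padding (1B)
20..26  m20  (6B, 2-aligned)
26..28  -- padding (2B)
28..32  m1  (4B, 4-aligned)
32..33  m12  (1B, 1-aligned)
33..34  d  (1B, 1-aligned)
34..40  -- tail padding (6B)
sizeof = 40, alignof = 8
— Descriptor2 —
0..8  m15  (8B, 8-aligned)
8..12  m1  (4B, 4-aligned)
12..18  m20  (6B, 2-aligned)
18..20  m4  (2B, 2-aligned)
20..21  e  (1B, 1-aligned)
21..22  m17  (1B, 1-aligned)
22..23  m7  (1B, 1-aligned)
23..24  m12  (1B, 1-aligned)
24..25  d  (1B, 1-aligned)
25..32  -- tail padding (7B)
sizeof = 32, alignof = 8
40 − 32 = 8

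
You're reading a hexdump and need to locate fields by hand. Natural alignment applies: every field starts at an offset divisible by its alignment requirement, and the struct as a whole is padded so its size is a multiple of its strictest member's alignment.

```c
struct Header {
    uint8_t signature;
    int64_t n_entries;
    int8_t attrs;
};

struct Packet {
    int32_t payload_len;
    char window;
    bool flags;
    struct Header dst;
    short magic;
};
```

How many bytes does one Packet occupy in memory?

Header: @0: signature [1B, align 1] → 1; +7 pad (align 8); @8: n_entries [8B, align 8] → 16; @16: attrs [1B, align 1] → 17; +7 tail pad (align 8); size 24, align 8
@0: payload_len [4B, align 4] → 4
@4: window [1B, align 1] → 5
@5: flags [1B, align 1] → 6
+2 pad (align 8)
@8: dst [24B, align 8] → 32
@32: magic [2B, align 2] → 34
+6 tail pad (align 8)
size 40, align 8

40 bytes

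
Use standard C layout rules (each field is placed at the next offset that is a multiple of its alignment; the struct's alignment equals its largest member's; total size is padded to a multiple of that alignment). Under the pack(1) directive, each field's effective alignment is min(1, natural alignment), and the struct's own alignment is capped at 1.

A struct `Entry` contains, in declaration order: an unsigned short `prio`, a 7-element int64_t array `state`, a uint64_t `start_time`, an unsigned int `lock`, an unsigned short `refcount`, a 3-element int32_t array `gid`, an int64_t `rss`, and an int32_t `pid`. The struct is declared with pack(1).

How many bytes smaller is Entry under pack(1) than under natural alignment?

16

natural layout:
  @0: prio [2B, align 2] → 2
  +6 pad (align 8)
  @8: state [56B, align 8] → 64
  @64: start_time [8B, align 8] → 72
  @72: lock [4B, align 4] → 76
  @76: refcount [2B, align 2] → 78
  +2 pad (align 4)
  @80: gid [12B, align 4] → 92
  +4 pad (align 8)
  @96: rss [8B, align 8] → 104
  @104: pid [4B, align 4] → 108
  +4 tail pad (align 8)
  size 112, align 8
packed(1) layout:
  @0: prio [2B, align 1] → 2
  @2: state [56B, align 1] → 58
  @58: start_time [8B, align 1] → 66
  @66: lock [4B, align 1] → 70
  @70: refcount [2B, align 1] → 72
  @72: gid [12B, align 1] → 84
  @84: rss [8B, align 1] → 92
  @92: pid [4B, align 1] → 96
  size 96, align 1
112 − 96 = 16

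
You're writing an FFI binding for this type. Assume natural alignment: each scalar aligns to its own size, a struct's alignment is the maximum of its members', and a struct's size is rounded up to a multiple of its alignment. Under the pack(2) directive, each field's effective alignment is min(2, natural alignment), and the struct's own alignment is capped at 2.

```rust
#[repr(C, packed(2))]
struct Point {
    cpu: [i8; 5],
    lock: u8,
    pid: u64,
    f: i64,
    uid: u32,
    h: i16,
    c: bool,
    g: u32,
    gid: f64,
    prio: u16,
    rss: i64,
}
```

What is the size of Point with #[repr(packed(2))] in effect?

52

0..5  cpu  (5B, 1-aligned)
5..6  lock  (1B, 1-aligned)
6..14  pid  (8B, 2-aligned)
14..22  f  (8B, 2-aligned)
22..26  uid  (4B, 2-aligned)
26..28  h  (2B, 2-aligned)
28..29  c  (1B, 1-aligned)
29..30  -- padding (1B)
30..34  g  (4B, 2-aligned)
34..42  gid  (8B, 2-aligned)
42..44  prio  (2B, 2-aligned)
44..52  rss  (8B, 2-aligned)
sizeof = 52, alignof = 2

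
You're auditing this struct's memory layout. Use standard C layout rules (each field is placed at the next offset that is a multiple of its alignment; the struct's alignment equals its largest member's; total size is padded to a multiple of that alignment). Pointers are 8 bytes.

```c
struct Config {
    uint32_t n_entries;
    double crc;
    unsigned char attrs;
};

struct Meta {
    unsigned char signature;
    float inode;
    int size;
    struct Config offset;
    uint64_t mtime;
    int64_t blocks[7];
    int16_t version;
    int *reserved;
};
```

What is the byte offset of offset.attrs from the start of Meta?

Config: @0: n_entries [4B, align 4] → 4; +4 pad (align 8); @8: crc [8B, align 8] → 16; @16: attrs [1B, align 1] → 17; +7 tail pad (align 8); size 24, align 8
@0: signature [1B, align 1] → 1
+3 pad (align 4)
@4: inode [4B, align 4] → 8
@8: size [4B, align 4] → 12
+4 pad (align 8)
@16: offset [24B, align 8] → 40
within Config: attrs at 16
16 + 16 = 32

32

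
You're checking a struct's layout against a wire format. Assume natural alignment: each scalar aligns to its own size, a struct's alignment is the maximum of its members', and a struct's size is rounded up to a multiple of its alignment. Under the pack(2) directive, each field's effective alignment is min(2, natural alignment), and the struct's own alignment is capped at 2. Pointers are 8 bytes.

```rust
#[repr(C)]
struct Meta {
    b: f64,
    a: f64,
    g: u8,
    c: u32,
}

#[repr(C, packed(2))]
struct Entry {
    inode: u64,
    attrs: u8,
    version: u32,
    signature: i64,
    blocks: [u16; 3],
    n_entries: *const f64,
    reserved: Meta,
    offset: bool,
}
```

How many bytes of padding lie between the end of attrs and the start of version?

Meta: b at 0 (size 8, align 8) → ends 8; a at 8 (size 8, align 8) → ends 16; g at 16 (size 1, align 1) → ends 17; pad 3 to align 4 for c; c at 20 (size 4, align 4) → ends 24; total 24 bytes, alignment 8
inode at 0 (size 8, align 2) → ends 8
attrs at 8 (size 1, align 1) → ends 9
pad 1 to align 2 for version
version at 10 (size 4, align 2) → ends 14

1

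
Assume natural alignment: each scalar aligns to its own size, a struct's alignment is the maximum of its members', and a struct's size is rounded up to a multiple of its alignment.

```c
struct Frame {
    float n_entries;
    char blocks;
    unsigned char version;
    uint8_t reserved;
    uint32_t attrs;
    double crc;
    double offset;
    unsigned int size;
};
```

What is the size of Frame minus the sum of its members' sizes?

9

n_entries at 0 (size 4, align 4) → ends 4
blocks at 4 (size 1, align 1) → ends 5
version at 5 (size 1, align 1) → ends 6
reserved at 6 (size 1, align 1) → ends 7
pad 1 to align 4 for attrs
attrs at 8 (size 4, align 4) → ends 12
pad 4 to align 8 for crc
crc at 16 (size 8, align 8) → ends 24
offset at 24 (size 8, align 8) → ends 32
size at 32 (size 4, align 4) → ends 36
tail pad 4 to reach multiple of 8
total 40 bytes, alignment 8
data bytes 31, size 40 → padding 9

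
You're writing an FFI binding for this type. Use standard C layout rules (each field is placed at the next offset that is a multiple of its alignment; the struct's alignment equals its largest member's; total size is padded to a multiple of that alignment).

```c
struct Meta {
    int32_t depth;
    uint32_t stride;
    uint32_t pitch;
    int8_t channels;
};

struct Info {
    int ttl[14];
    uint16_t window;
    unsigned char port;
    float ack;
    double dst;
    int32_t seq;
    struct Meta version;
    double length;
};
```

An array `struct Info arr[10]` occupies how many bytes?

1040

Meta: @0: depth [4B, align 4] → 4; @4: stride [4B, align 4] → 8; @8: pitch [4B, align 4] → 12; @12: channels [1B, align 1] → 13; +3 tail pad (align 4); size 16, align 4
@0: ttl [56B, align 4] → 56
@56: window [2B, align 2] → 58
@58: port [1B, align 1] → 59
+1 pad (align 4)
@60: ack [4B, align 4] → 64
@64: dst [8B, align 8] → 72
@72: seq [4B, align 4] → 76
@76: version [16B, align 4] → 92
+4 pad (align 8)
@96: length [8B, align 8] → 104
size 104, align 8
array of 10: 10 × 104 = 1040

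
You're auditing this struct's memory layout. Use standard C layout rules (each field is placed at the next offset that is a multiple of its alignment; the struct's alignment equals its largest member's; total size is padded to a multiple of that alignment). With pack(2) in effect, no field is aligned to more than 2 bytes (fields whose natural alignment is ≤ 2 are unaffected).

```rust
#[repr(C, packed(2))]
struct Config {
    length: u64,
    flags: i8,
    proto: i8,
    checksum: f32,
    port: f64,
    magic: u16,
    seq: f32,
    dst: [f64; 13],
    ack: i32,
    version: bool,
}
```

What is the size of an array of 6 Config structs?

@0: length [8B, align 2] → 8
@8: flags [1B, align 1] → 9
@9: proto [1B, align 1] → 10
@10: checksum [4B, align 2] → 14
@14: port [8B, align 2] → 22
@22: magic [2B, align 2] → 24
@24: seq [4B, align 2] → 28
@28: dst [104B, align 2] → 132
@132: ack [4B, align 2] → 136
@136: version [1B, align 1] → 137
+1 tail pad (align 2)
size 138, align 2
array of 6: 6 × 138 = 828

828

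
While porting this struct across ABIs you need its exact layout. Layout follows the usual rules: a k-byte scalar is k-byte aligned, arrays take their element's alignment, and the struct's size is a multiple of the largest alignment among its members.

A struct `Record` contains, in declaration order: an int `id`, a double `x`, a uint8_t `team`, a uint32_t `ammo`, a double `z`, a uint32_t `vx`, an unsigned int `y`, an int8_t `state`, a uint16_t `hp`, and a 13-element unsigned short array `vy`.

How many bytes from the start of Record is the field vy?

@0: id [4B, align 4] → 4
+4 pad (align 8)
@8: x [8B, align 8] → 16
@16: team [1B, align 1] → 17
+3 pad (align 4)
@20: ammo [4B, align 4] → 24
@24: z [8B, align 8] → 32
@32: vx [4B, align 4] → 36
@36: y [4B, align 4] → 40
@40: state [1B, align 1] → 41
+1 pad (align 2)
@42: hp [2B, align 2] → 44
@44: vy [26B, align 2] → 70

44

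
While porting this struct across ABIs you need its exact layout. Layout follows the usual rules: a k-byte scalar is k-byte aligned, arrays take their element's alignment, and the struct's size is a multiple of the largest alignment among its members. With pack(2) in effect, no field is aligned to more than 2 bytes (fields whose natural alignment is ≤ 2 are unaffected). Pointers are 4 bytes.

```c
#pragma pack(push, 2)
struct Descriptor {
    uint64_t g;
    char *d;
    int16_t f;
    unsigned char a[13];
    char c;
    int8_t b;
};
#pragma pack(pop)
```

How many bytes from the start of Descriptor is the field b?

28

0..8  g  (8B, 2-aligned)
8..12  d  (4B, 2-aligned)
12..14  f  (2B, 2-aligned)
14..27  a  (13B, 1-aligned)
27..28  c  (1B, 1-aligned)
28..29  b  (1B, 1-aligned)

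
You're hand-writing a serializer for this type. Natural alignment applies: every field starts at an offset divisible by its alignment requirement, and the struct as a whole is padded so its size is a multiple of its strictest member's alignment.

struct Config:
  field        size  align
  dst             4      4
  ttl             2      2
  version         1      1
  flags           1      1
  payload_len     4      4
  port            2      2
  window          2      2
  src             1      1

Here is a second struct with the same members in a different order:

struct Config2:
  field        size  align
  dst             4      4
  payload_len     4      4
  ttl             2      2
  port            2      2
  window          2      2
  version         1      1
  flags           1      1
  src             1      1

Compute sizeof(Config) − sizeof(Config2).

dst at 0 (size 4, align 4) → ends 4
ttl at 4 (size 2, align 2) → ends 6
version at 6 (size 1, align 1) → ends 7
flags at 7 (size 1, align 1) → ends 8
payload_len at 8 (size 4, align 4) → ends 12
port at 12 (size 2, align 2) → ends 14
window at 14 (size 2, align 2) → ends 16
src at 16 (size 1, align 1) → ends 17
tail pad 3 to reach multiple of 4
total 20 bytes, alignment 4
— Config2 —
dst at 0 (size 4, align 4) → ends 4
payload_len at 4 (size 4, align 4) → ends 8
ttl at 8 (size 2, align 2) → ends 10
port at 10 (size 2, align 2) → ends 12
window at 12 (size 2, align 2) → ends 14
version at 14 (size 1, align 1) → ends 15
flags at 15 (size 1, align 1) → ends 16
src at 16 (size 1, align 1) → ends 17
tail pad 3 to reach multiple of 4
total 20 bytes, alignment 4
20 − 20 = 0

0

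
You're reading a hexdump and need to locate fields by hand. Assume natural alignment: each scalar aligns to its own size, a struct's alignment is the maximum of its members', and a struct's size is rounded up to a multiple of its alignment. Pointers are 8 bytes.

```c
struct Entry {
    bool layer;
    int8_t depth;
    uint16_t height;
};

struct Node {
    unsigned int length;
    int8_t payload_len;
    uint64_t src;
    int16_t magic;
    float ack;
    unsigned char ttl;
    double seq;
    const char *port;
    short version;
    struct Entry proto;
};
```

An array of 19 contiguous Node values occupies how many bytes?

1064

Entry: @0: layer [1B, align 1] → 1; @1: depth [1B, align 1] → 2; @2: height [2B, align 2] → 4; size 4, align 2
@0: length [4B, align 4] → 4
@4: payload_len [1B, align 1] → 5
+3 pad (align 8)
@8: src [8B, align 8] → 16
@16: magic [2B, align 2] → 18
+2 pad (align 4)
@20: ack [4B, align 4] → 24
@24: ttl [1B, align 1] → 25
+7 pad (align 8)
@32: seq [8B, align 8] → 40
@40: port [8B, align 8] → 48
@48: version [2B, align 2] → 50
@50: proto [4B, align 2] → 54
+2 tail pad (align 8)
size 56, align 8
array of 19: 19 × 56 = 1064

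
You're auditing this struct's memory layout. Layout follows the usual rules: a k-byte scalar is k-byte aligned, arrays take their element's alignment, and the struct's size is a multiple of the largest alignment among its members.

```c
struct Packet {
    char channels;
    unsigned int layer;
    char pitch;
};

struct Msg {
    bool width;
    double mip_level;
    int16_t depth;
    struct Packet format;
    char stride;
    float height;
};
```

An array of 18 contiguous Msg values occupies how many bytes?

720

Packet: channels at 0 (size 1, align 1) → ends 1; pad 3 to align 4 for layer; layer at 4 (size 4, align 4) → ends 8; pitch at 8 (size 1, align 1) → ends 9; tail pad 3 to reach multiple of 4; total 12 bytes, alignment 4
width at 0 (size 1, align 1) → ends 1
pad 7 to align 8 for mip_level
mip_level at 8 (size 8, align 8) → ends 16
depth at 16 (size 2, align 2) → ends 18
pad 2 to align 4 for format
format at 20 (size 12, align 4) → ends 32
stride at 32 (size 1, align 1) → ends 33
pad 3 to align 4 for height
height at 36 (size 4, align 4) → ends 40
total 40 bytes, alignment 8
array of 18: 18 × 40 = 720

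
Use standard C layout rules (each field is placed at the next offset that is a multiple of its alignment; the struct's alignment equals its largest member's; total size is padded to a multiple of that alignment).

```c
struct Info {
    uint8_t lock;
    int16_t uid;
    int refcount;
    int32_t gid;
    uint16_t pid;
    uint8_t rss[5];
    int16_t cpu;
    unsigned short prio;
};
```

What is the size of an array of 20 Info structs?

480

@0: lock [1B, align 1] → 1
+1 pad (align 2)
@2: uid [2B, align 2] → 4
@4: refcount [4B, align 4] → 8
@8: gid [4B, align 4] → 12
@12: pid [2B, align 2] → 14
@14: rss [5B, align 1] → 19
+1 pad (align 2)
@20: cpu [2B, align 2] → 22
@22: prio [2B, align 2] → 24
size 24, align 4
array of 20: 20 × 24 = 480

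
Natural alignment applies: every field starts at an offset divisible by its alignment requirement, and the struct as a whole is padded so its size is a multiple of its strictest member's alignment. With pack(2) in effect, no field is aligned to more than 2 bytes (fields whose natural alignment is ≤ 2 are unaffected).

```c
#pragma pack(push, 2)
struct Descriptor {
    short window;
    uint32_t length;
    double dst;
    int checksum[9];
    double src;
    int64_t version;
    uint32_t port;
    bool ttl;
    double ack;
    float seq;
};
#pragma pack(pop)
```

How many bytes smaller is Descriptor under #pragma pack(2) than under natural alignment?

natural layout:
  window at 0 (size 2, align 2) → ends 2
  pad 2 to align 4 for length
  length at 4 (size 4, align 4) → ends 8
  dst at 8 (size 8, align 8) → ends 16
  checksum at 16 (size 36, align 4) → ends 52
  pad 4 to align 8 for src
  src at 56 (size 8, align 8) → ends 64
  version at 64 (size 8, align 8) → ends 72
  port at 72 (size 4, align 4) → ends 76
  ttl at 76 (size 1, align 1) → ends 77
  pad 3 to align 8 for ack
  ack at 80 (size 8, align 8) → ends 88
  seq at 88 (size 4, align 4) → ends 92
  tail pad 4 to reach multiple of 8
  total 96 bytes, alignment 8
packed(2) layout:
  window at 0 (size 2, align 2) → ends 2
  length at 2 (size 4, align 2) → ends 6
  dst at 6 (size 8, align 2) → ends 14
  checksum at 14 (size 36, align 2) → ends 50
  src at 50 (size 8, align 2) → ends 58
  version at 58 (size 8, align 2) → ends 66
  port at 66 (size 4, align 2) → ends 70
  ttl at 70 (size 1, align 1) → ends 71
  pad 1 to align 2 for ack
  ack at 72 (size 8, align 2) → ends 80
  seq at 80 (size 4, align 2) → ends 84
  total 84 bytes, alignment 2
96 − 84 = 12

12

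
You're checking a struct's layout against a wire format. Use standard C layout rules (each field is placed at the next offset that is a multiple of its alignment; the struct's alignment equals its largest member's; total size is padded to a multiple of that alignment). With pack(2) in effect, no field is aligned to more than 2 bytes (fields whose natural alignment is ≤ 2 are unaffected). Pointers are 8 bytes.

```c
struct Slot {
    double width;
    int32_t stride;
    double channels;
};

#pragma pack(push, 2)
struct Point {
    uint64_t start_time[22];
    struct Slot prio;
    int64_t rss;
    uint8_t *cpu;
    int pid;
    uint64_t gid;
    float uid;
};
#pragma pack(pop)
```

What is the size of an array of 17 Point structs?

3944

Slot: 0..8  width  (8B, 8-aligned); 8..12  stride  (4B, 4-aligned); 12..16  -- padding (4B); 16..24  channels  (8B, 8-aligned); sizeof = 24, alignof = 8
0..176  start_time  (176B, 2-aligned)
176..200  prio  (24B, 2-aligned)
200..208  rss  (8B, 2-aligned)
208..216  cpu  (8B, 2-aligned)
216..220  pid  (4B, 2-aligned)
220..228  gid  (8B, 2-aligned)
228..232  uid  (4B, 2-aligned)
sizeof = 232, alignof = 2
array of 17: 17 × 232 = 3944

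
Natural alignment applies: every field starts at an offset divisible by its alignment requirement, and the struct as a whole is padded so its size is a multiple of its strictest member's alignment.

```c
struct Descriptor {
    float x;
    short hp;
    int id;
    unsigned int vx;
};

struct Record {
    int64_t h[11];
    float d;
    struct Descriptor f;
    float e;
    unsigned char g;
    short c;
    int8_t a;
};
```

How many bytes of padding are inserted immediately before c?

1

Descriptor: @0: x [4B, align 4] → 4; @4: hp [2B, align 2] → 6; +2 pad (align 4); @8: id [4B, align 4] → 12; @12: vx [4B, align 4] → 16; size 16, align 4
@0: h [88B, align 8] → 88
@88: d [4B, align 4] → 92
@92: f [16B, align 4] → 108
@108: e [4B, align 4] → 112
@112: g [1B, align 1] → 113
+1 pad (align 2)
@114: c [2B, align 2] → 116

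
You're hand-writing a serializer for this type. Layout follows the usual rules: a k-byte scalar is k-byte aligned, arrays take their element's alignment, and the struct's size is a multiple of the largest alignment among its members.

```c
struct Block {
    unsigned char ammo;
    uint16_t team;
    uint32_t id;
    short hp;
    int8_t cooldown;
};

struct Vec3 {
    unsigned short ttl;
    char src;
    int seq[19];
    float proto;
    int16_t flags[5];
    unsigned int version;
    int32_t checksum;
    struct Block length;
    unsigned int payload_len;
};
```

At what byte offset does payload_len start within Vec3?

116

Block: ammo at 0 (size 1, align 1) → ends 1; pad 1 to align 2 for team; team at 2 (size 2, align 2) → ends 4; id at 4 (size 4, align 4) → ends 8; hp at 8 (size 2, align 2) → ends 10; cooldown at 10 (size 1, align 1) → ends 11; tail pad 1 to reach multiple of 4; total 12 bytes, alignment 4
ttl at 0 (size 2, align 2) → ends 2
src at 2 (size 1, align 1) → ends 3
pad 1 to align 4 for seq
seq at 4 (size 76, align 4) → ends 80
proto at 80 (size 4, align 4) → ends 84
flags at 84 (size 10, align 2) → ends 94
pad 2 to align 4 for version
version at 96 (size 4, align 4) → ends 100
checksum at 100 (size 4, align 4) → ends 104
length at 104 (size 12, align 4) → ends 116
payload_len at 116 (size 4, align 4) → ends 120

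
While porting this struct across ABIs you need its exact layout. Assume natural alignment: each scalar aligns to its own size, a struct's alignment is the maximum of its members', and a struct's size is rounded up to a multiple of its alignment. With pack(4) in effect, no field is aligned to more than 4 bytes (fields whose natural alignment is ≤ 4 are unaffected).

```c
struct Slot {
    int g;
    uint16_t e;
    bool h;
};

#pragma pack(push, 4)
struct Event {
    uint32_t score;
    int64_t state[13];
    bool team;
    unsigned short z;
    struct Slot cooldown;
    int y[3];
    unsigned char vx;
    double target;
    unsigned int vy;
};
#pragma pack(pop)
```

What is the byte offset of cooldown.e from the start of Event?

Slot: @0: g [4B, align 4] → 4; @4: e [2B, align 2] → 6; @6: h [1B, align 1] → 7; +1 tail pad (align 4); size 8, align 4
@0: score [4B, align 4] → 4
@4: state [104B, align 4] → 108
@108: team [1B, align 1] → 109
+1 pad (align 2)
@110: z [2B, align 2] → 112
@112: cooldown [8B, align 4] → 120
within Slot: e at 4
112 + 4 = 116

116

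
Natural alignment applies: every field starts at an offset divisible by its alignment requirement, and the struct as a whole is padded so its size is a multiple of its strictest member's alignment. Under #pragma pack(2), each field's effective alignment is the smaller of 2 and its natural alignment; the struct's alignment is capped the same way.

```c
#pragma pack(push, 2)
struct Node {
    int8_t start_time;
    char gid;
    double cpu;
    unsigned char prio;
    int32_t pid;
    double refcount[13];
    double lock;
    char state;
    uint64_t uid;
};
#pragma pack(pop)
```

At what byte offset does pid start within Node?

12

0..1  start_time  (1B, 1-aligned)
1..2  gid  (1B, 1-aligned)
2..10  cpu  (8B, 2-aligned)
10..11  prio  (1B, 1-aligned)
11..12  -- padding (1B)
12..16  pid  (4B, 2-aligned)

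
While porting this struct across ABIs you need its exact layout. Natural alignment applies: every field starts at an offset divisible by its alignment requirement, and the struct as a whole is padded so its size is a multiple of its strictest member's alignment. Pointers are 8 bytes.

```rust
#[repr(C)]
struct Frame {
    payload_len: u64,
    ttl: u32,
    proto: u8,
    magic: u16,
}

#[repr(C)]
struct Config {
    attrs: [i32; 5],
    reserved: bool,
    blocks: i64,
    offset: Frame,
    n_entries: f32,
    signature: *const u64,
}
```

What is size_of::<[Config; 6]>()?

384

Frame: 0..8  payload_len  (8B, 8-aligned); 8..12  ttl  (4B, 4-aligned); 12..13  proto  (1B, 1-aligned); 13..14  -- padding (1B); 14..16  magic  (2B, 2-aligned); sizeof = 16, alignof = 8
0..20  attrs  (20B, 4-aligned)
20..21  reserved  (1B, 1-aligned)
21..24  -- padding (3B)
24..32  blocks  (8B, 8-aligned)
32..48  offset  (16B, 8-aligned)
48..52  n_entries  (4B, 4-aligned)
52..56  -- padding (4B)
56..64  signature  (8B, 8-aligned)
sizeof = 64, alignof = 8
array of 6: 6 × 64 = 384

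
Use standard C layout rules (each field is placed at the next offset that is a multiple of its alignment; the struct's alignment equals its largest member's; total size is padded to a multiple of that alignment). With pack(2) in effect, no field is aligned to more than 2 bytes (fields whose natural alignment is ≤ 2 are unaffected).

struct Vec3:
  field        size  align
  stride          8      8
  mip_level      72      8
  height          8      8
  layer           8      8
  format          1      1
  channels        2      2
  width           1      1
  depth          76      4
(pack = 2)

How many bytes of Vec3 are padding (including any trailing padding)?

@0: stride [8B, align 2] → 8
@8: mip_level [72B, align 2] → 80
@80: height [8B, align 2] → 88
@88: layer [8B, align 2] → 96
@96: format [1B, align 1] → 97
+1 pad (align 2)
@98: channels [2B, align 2] → 100
@100: width [1B, align 1] → 101
+1 pad (align 2)
@102: depth [76B, align 2] → 178
size 178, align 2
data bytes 176, size 178 → padding 2

2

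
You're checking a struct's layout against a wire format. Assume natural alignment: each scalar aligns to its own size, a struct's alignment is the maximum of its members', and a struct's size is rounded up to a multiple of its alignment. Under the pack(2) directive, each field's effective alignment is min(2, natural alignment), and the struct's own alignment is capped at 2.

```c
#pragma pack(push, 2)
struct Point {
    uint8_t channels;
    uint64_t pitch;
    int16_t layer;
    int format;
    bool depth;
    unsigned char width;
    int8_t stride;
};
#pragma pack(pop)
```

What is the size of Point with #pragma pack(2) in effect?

20

channels at 0 (size 1, align 1) → ends 1
pad 1 to align 2 for pitch
pitch at 2 (size 8, align 2) → ends 10
layer at 10 (size 2, align 2) → ends 12
format at 12 (size 4, align 2) → ends 16
depth at 16 (size 1, align 1) → ends 17
width at 17 (size 1, align 1) → ends 18
stride at 18 (size 1, align 1) → ends 19
tail pad 1 to reach multiple of 2
total 20 bytes, alignment 2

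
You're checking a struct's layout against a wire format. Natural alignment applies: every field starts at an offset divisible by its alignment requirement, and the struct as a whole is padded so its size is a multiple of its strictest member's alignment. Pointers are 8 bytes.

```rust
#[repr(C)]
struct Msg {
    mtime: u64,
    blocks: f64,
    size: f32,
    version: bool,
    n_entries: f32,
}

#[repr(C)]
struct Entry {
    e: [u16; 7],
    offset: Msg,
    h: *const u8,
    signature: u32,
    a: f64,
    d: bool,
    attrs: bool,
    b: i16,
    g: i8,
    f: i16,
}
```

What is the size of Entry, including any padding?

80

Msg: 0..8  mtime  (8B, 8-aligned); 8..16  blocks  (8B, 8-aligned); 16..20  size  (4B, 4-aligned); 20..21  version  (1B, 1-aligned); 21..24  -- padding (3B); 24..28  n_entries  (4B, 4-aligned); 28..32  -- tail padding (4B); sizeof = 32, alignof = 8
0..14  e  (14B, 2-aligned)
14..16  -- padding (2B)
16..48  offset  (32B, 8-aligned)
48..56  h  (8B, 8-aligned)
56..60  signature  (4B, 4-aligned)
60..64  -- padding (4B)
64..72  a  (8B, 8-aligned)
72..73  d  (1B, 1-aligned)
73..74  attrs  (1B, 1-aligned)
74..76  b  (2B, 2-aligned)
76..77  g  (1B, 1-aligned)
77..78  -- padding (1B)
78..80  f  (2B, 2-aligned)
sizeof = 80, alignof = 8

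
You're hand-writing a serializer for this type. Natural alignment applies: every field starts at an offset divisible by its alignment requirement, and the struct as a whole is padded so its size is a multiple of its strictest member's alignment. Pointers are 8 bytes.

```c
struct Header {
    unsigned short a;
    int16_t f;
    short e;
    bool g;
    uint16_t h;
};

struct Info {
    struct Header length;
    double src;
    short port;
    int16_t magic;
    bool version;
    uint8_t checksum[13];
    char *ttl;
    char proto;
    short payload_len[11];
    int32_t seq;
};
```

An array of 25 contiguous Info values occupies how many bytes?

Header: a at 0 (size 2, align 2) → ends 2; f at 2 (size 2, align 2) → ends 4; e at 4 (size 2, align 2) → ends 6; g at 6 (size 1, align 1) → ends 7; pad 1 to align 2 for h; h at 8 (size 2, align 2) → ends 10; total 10 bytes, alignment 2
length at 0 (size 10, align 2) → ends 10
pad 6 to align 8 for src
src at 16 (size 8, align 8) → ends 24
port at 24 (size 2, align 2) → ends 26
magic at 26 (size 2, align 2) → ends 28
version at 28 (size 1, align 1) → ends 29
checksum at 29 (size 13, align 1) → ends 42
pad 6 to align 8 for ttl
ttl at 48 (size 8, align 8) → ends 56
proto at 56 (size 1, align 1) → ends 57
pad 1 to align 2 for payload_len
payload_len at 58 (size 22, align 2) → ends 80
seq at 80 (size 4, align 4) → ends 84
tail pad 4 to reach multiple of 8
total 88 bytes, alignment 8
array of 25: 25 × 88 = 2200

2200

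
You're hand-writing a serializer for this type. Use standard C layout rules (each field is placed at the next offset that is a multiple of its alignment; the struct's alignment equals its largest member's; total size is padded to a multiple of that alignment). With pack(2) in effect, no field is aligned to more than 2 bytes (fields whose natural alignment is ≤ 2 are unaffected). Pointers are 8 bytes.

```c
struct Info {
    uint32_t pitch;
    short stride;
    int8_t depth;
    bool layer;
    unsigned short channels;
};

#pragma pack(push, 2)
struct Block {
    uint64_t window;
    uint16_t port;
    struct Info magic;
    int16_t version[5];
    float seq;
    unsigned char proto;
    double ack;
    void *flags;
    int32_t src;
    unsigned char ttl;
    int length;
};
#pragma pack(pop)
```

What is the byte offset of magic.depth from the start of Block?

16

Info: @0: pitch [4B, align 4] → 4; @4: stride [2B, align 2] → 6; @6: depth [1B, align 1] → 7; @7: layer [1B, align 1] → 8; @8: channels [2B, align 2] → 10; +2 tail pad (align 4); size 12, align 4
@0: window [8B, align 2] → 8
@8: port [2B, align 2] → 10
@10: magic [12B, align 2] → 22
within Info: depth at 6
10 + 6 = 16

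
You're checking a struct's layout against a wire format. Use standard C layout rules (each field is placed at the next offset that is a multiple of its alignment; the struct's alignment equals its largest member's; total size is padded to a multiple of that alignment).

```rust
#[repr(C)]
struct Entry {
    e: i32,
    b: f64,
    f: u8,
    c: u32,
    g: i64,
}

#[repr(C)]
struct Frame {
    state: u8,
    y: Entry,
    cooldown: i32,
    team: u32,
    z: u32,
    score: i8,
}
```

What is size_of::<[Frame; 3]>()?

Entry: e at 0 (size 4, align 4) → ends 4; pad 4 to align 8 for b; b at 8 (size 8, align 8) → ends 16; f at 16 (size 1, align 1) → ends 17; pad 3 to align 4 for c; c at 20 (size 4, align 4) → ends 24; g at 24 (size 8, align 8) → ends 32; total 32 bytes, alignment 8
state at 0 (size 1, align 1) → ends 1
pad 7 to align 8 for y
y at 8 (size 32, align 8) → ends 40
cooldown at 40 (size 4, align 4) → ends 44
team at 44 (size 4, align 4) → ends 48
z at 48 (size 4, align 4) → ends 52
score at 52 (size 1, align 1) → ends 53
tail pad 3 to reach multiple of 8
total 56 bytes, alignment 8
array of 3: 3 × 56 = 168

168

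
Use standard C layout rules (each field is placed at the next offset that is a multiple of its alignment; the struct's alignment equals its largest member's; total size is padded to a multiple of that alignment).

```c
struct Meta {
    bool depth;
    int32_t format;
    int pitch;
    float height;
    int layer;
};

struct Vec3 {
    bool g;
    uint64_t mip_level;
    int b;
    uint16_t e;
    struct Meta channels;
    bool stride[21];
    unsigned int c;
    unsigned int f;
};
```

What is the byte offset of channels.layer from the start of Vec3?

Meta: @0: depth [1B, align 1] → 1; +3 pad (align 4); @4: format [4B, align 4] → 8; @8: pitch [4B, align 4] → 12; @12: height [4B, align 4] → 16; @16: layer [4B, align 4] → 20; size 20, align 4
@0: g [1B, align 1] → 1
+7 pad (align 8)
@8: mip_level [8B, align 8] → 16
@16: b [4B, align 4] → 20
@20: e [2B, align 2] → 22
+2 pad (align 4)
@24: channels [20B, align 4] → 44
within Meta: layer at 16
24 + 16 = 40

40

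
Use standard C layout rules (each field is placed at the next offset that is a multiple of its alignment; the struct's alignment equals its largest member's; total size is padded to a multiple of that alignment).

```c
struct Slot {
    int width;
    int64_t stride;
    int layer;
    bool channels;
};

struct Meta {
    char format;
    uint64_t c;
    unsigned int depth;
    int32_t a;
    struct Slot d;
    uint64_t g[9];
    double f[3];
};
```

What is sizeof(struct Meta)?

Slot: @0: width [4B, align 4] → 4; +4 pad (align 8); @8: stride [8B, align 8] → 16; @16: layer [4B, align 4] → 20; @20: channels [1B, align 1] → 21; +3 tail pad (align 8); size 24, align 8
@0: format [1B, align 1] → 1
+7 pad (align 8)
@8: c [8B, align 8] → 16
@16: depth [4B, align 4] → 20
@20: a [4B, align 4] → 24
@24: d [24B, align 8] → 48
@48: g [72B, align 8] → 120
@120: f [24B, align 8] → 144
size 144, align 8

144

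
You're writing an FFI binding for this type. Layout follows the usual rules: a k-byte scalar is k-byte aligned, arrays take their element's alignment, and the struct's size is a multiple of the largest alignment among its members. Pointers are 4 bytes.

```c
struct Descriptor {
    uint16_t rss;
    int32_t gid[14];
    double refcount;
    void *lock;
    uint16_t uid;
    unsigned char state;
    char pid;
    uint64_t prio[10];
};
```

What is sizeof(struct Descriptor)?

160 bytes

0..2  rss  (2B, 2-aligned)
2..4  -- padding (2B)
4..60  gid  (56B, 4-aligned)
60..64  -- padding (4B)
64..72  refcount  (8B, 8-aligned)
72..76  lock  (4B, 4-aligned)
76..78  uid  (2B, 2-aligned)
78..79  state  (1B, 1-aligned)
79..80  pid  (1B, 1-aligned)
80..160  prio  (80B, 8-aligned)
sizeof = 160, alignof = 8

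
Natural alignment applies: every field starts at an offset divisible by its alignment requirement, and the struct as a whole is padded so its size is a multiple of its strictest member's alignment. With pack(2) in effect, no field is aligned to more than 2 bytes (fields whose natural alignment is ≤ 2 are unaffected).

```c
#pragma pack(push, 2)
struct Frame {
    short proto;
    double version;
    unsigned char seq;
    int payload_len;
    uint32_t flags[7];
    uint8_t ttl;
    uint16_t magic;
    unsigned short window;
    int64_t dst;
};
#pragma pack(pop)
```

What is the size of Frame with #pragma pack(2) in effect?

58

@0: proto [2B, align 2] → 2
@2: version [8B, align 2] → 10
@10: seq [1B, align 1] → 11
+1 pad (align 2)
@12: payload_len [4B, align 2] → 16
@16: flags [28B, align 2] → 44
@44: ttl [1B, align 1] → 45
+1 pad (align 2)
@46: magic [2B, align 2] → 48
@48: window [2B, align 2] → 50
@50: dst [8B, align 2] → 58
size 58, align 2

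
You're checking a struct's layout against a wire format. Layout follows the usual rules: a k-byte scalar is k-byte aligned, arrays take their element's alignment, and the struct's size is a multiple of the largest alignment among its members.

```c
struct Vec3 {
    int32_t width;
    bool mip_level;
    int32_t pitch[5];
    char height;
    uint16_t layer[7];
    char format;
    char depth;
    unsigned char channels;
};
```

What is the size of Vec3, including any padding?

@0: width [4B, align 4] → 4
@4: mip_level [1B, align 1] → 5
+3 pad (align 4)
@8: pitch [20B, align 4] → 28
@28: height [1B, align 1] → 29
+1 pad (align 2)
@30: layer [14B, align 2] → 44
@44: format [1B, align 1] → 45
@45: depth [1B, align 1] → 46
@46: channels [1B, align 1] → 47
+1 tail pad (align 4)
size 48, align 4

48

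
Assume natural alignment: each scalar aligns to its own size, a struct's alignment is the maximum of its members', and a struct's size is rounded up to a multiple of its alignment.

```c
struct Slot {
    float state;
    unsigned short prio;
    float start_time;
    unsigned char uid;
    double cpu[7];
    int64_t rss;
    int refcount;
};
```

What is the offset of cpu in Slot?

@0: state [4B, align 4] → 4
@4: prio [2B, align 2] → 6
+2 pad (align 4)
@8: start_time [4B, align 4] → 12
@12: uid [1B, align 1] → 13
+3 pad (align 8)
@16: cpu [56B, align 8] → 72

16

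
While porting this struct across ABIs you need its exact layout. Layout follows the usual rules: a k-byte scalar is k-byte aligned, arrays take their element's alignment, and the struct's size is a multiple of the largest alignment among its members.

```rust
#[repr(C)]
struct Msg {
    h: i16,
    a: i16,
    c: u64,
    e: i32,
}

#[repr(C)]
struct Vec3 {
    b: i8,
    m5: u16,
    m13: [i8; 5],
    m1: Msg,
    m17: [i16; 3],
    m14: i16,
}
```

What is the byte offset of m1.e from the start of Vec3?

32

Msg: 0..2  h  (2B, 2-aligned); 2..4  a  (2B, 2-aligned); 4..8  -- padding (4B); 8..16  c  (8B, 8-aligned); 16..20  e  (4B, 4-aligned); 20..24  -- tail padding (4B); sizeof = 24, alignof = 8
0..1  b  (1B, 1-aligned)
1..2  -- padding (1B)
2..4  m5  (2B, 2-aligned)
4..9  m13  (5B, 1-aligned)
9..16  -- padding (7B)
16..40  m1  (24B, 8-aligned)
within Msg: e at 16
16 + 16 = 32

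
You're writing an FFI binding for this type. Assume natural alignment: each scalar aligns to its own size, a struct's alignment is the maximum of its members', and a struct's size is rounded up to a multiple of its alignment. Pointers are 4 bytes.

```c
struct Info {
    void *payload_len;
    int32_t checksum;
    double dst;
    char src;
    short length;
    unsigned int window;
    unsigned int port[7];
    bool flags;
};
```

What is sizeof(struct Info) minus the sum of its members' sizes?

0..4  payload_len  (4B, 4-aligned)
4..8  checksum  (4B, 4-aligned)
8..16  dst  (8B, 8-aligned)
16..17  src  (1B, 1-aligned)
17..18  -- padding (1B)
18..20  length  (2B, 2-aligned)
20..24  window  (4B, 4-aligned)
24..52  port  (28B, 4-aligned)
52..53  flags  (1B, 1-aligned)
53..56  -- tail padding (3B)
sizeof = 56, alignof = 8
data bytes 52, size 56 → padding 4

4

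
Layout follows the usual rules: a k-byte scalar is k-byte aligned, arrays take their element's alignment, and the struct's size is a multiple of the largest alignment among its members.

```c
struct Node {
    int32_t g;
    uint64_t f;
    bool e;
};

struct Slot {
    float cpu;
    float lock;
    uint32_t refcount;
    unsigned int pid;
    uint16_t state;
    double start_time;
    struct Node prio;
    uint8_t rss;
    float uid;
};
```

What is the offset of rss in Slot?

56

Node: g at 0 (size 4, align 4) → ends 4; pad 4 to align 8 for f; f at 8 (size 8, align 8) → ends 16; e at 16 (size 1, align 1) → ends 17; tail pad 7 to reach multiple of 8; total 24 bytes, alignment 8
cpu at 0 (size 4, align 4) → ends 4
lock at 4 (size 4, align 4) → ends 8
refcount at 8 (size 4, align 4) → ends 12
pid at 12 (size 4, align 4) → ends 16
state at 16 (size 2, align 2) → ends 18
pad 6 to align 8 for start_time
start_time at 24 (size 8, align 8) → ends 32
prio at 32 (size 24, align 8) → ends 56
rss at 56 (size 1, align 1) → ends 57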